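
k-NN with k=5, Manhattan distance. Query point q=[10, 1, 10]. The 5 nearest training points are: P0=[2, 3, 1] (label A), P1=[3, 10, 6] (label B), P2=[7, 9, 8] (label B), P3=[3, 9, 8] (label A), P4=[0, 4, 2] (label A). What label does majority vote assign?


d(q,P0) = 19  (label A)
d(q,P1) = 20  (label B)
d(q,P2) = 13  (label B)
d(q,P3) = 17  (label A)
d(q,P4) = 21  (label A)
Votes: A=3, B=2
Majority → A

A


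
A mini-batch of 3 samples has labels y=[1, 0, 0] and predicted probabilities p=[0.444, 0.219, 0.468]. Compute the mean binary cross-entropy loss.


L[0] = -ln(0.444) = 0.8119
L[1] = -ln(1-0.219) = -ln(0.781) = 0.2472
L[2] = -ln(1-0.468) = -ln(0.532) = 0.6311
mean = (0.8119 + 0.2472 + 0.6311)/3 = 0.5634

0.5634


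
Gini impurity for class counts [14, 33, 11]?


Probabilities: [14/58, 33/58, 11/58] ≈ [0.2414, 0.569, 0.1897]
Σpᵢ² = (196 + 1089 + 121)/58² = 1406/3364
Gini = 1 - Σpᵢ² = 1 - 1406/3364 = 0.582

0.582


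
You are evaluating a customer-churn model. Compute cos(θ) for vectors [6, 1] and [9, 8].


A·B = 6·9 + 1·8 = 62
‖A‖ = √37 = 6.0828, ‖B‖ = √145 = 12.0416
cos = 62/(√37·√145) = 62/√5365 = 0.8465

0.8465


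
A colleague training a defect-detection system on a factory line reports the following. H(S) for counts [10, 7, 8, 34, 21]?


Probabilities: [10/80, 7/80, 8/80, 34/80, 21/80] ≈ [0.125, 0.0875, 0.1, 0.425, 0.2625]
H = -((10/80)·log₂(10/80) + (7/80)·log₂(7/80) + (8/80)·log₂(8/80) + (34/80)·log₂(34/80) + (21/80)·log₂(21/80))
  = 2.0459 bits

2.0459 bits


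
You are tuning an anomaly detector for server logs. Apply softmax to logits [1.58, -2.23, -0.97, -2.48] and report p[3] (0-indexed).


Exponentials: e^1.58=4.855, e^-2.23=0.1075, e^-0.97=0.3791, e^-2.48=0.0837
Sum = 5.4253
Softmax = [0.8949, 0.0198, 0.0699, 0.0154]
p[3] = 0.0837/5.4253 = 0.0154

0.0154


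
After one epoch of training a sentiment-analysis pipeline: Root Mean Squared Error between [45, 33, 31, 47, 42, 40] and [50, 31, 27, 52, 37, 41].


MSE = 96/6 = 16
RMSE = √(96/6) = 4.0

4.0


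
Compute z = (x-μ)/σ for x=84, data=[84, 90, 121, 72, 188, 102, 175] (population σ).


μ = 118.8571, σ = 42.1983
z = (84 - 118.8571)/42.1983 = -0.826

-0.826


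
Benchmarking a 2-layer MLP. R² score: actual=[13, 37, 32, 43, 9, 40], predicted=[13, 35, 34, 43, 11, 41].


ȳ = 29
SS_res = Σ(y-ŷ)² = 13
SS_tot = Σ(y-ȳ)² = 1046
R² = 1 - SS_res/SS_tot = 1 - 0.0124 = 0.9876

0.9876


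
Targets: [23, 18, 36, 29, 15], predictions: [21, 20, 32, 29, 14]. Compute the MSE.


Squared errors: (23-21)²=4, (18-20)²=4, (36-32)²=16, (29-29)²=0, (15-14)²=1
Sum = 25
MSE = 25/5 = 5

5


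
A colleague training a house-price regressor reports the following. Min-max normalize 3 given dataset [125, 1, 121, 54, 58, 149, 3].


min=1, max=149
(3-1)/(149-1) = 2/148 = 0.0135

0.0135


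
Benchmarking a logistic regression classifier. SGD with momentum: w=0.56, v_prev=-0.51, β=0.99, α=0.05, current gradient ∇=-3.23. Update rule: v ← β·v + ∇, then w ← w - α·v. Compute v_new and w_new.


v_new = 0.99·-0.51 - 3.23 = -0.5049 - 3.23 = -3.7349
w_new = 0.56 - 0.05·-3.7349 = 0.56 + 0.186745 = 0.746745

v_new=-3.7349, w_new=0.746745


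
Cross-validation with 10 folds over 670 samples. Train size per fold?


Fold size = 670/10 = 67
Training per fold = 670 - 67 = 603

603


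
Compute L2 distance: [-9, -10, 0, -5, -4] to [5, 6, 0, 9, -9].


d = √((-9-5)² + (-10-6)² + (0-0)² + (-5-9)² + (-4+ 9)²)
  = √(196 + 256 + 0 + 196 + 25)
  = √673 = 25.9422

25.9422


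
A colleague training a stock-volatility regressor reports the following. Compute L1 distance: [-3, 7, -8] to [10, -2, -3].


d = |-3-10| + |7+ 2| + |-8+ 3|
  = 13 + 9 + 5
  = 27

27


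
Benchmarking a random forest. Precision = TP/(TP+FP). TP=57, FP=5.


Precision = TP/(TP+FP)
= 57/(57+5)
= 57/62 = 91.94%

91.94%


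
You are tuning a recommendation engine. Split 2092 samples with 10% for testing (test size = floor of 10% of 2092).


Test = ⌊2092·10/100⌋ = 209
Train = 2092 - 209 = 1883

Train: 1883, Test: 209


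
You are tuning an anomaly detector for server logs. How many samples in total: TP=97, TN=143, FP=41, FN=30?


Total = TP + TN + FP + FN
= 97 + 143 + 41 + 30
= 311
(Predicted positive: 138, predicted negative: 173)

311


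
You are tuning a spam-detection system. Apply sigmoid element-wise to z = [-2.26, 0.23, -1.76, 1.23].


σ(-2.26) = 1/(1+e^2.26) = 0.0945
σ(0.23) = 1/(1+e^-0.23) = 0.5572
σ(-1.76) = 1/(1+e^1.76) = 0.1468
σ(1.23) = 1/(1+e^-1.23) = 0.7738
result = [0.0945, 0.5572, 0.1468, 0.7738]

[0.0945, 0.5572, 0.1468, 0.7738]


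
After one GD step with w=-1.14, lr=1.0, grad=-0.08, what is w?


w_new = w - α·∇
= -1.14 - 1.0·-0.08
= -1.14 + 0.08
= -1.06

-1.06


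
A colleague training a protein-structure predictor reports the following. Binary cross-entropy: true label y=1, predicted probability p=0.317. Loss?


BCE = -[y·ln(p) + (1-y)·ln(1-p)]
= -1·ln(0.317) - 0
= -ln(0.317) = 1.1489

1.1489


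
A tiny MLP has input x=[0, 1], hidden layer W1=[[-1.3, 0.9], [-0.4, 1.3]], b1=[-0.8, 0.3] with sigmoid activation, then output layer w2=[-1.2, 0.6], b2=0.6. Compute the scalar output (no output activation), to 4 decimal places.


z1[0] = (-1.3)·(0) + (0.9)·(1) - 0.8 = 0.1
z1[1] = (-0.4)·(0) + (1.3)·(1) + 0.3 = 1.6
h = sigmoid(z1) = [0.525, 0.832]
output = (-1.2)·(0.525) + (0.6)·(0.832) + 0.6 = 0.4692

0.4692


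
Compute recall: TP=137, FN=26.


Recall = TP/(TP+FN)
= 137/(137+26)
= 137/163 = 84.05%

84.05%


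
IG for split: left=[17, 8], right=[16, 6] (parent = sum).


Parent = [33, 14], H_parent = 0.8787
H_left = 0.9044 (n=25), H_right = 0.8454 (n=22)
H_children = (25/47)·0.9044 + (22/47)·0.8454 = 0.8768
IG = 0.8787 - 0.8768 = 0.0019

0.0019


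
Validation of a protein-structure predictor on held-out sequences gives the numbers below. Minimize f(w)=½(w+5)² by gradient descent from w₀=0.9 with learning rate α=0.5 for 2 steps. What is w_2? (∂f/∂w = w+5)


step 1: grad = 0.9+5 = 5.9; w = 0.9 - 0.5·(5.9) = -2.05
step 2: grad = -2.05+5 = 2.95; w = -2.05 - 0.5·(2.95) = -3.525

-3.525


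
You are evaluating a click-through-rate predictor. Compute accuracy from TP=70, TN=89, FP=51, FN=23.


Accuracy = (TP+TN)/(TP+TN+FP+FN)
= (70+89)/(233)
= 159/233 = 68.24%

68.24%


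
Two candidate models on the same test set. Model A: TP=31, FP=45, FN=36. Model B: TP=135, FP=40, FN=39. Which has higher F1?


Model A: P=31/76=0.4079, R=31/67=0.4627, F1=2PR/(P+R)=2TP/(2TP+FP+FN)=62/143=0.4336
Model B: P=135/175=0.7714, R=135/174=0.7759, F1=2PR/(P+R)=2TP/(2TP+FP+FN)=270/349=0.7736
0.4336 < 0.7736 → Model B

Model B


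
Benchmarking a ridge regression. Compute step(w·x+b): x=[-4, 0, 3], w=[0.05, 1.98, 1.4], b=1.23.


z = (-4)·(0.05) + (0)·(1.98) + (3)·(1.4) + 1.23
  = 5.23
step(z) = 1 (z≥0)

1


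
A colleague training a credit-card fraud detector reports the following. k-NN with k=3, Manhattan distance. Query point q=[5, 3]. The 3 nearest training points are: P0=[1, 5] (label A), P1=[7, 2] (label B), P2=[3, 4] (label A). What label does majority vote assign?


d(q,P0) = 6  (label A)
d(q,P1) = 3  (label B)
d(q,P2) = 3  (label A)
Votes: A=2, B=1
Majority → A

A


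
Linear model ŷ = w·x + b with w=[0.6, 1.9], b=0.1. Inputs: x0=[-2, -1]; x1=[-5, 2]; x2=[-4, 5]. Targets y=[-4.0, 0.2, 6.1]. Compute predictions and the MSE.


ŷ0 = (0.6)·(-2) + (1.9)·(-1) + 0.1 = -3.0
ŷ1 = (0.6)·(-5) + (1.9)·(2) + 0.1 = 0.9
ŷ2 = (0.6)·(-4) + (1.9)·(5) + 0.1 = 7.2
errors² = [1.0, 0.49, 1.21]
MSE = 2.7000/3 = 0.9

0.9


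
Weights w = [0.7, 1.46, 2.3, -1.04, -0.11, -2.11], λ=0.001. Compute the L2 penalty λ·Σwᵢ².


‖w‖₂² = (0.7)² + (1.46)² + (2.3)² + (-1.04)² + (-0.11)² + (-2.11)²
     = 0.49 + 2.1316 + 5.29 + 1.0816 + 0.0121 + 4.4521
     = 13.4574
λ·‖w‖₂² = 0.001·13.4574 = 0.013457

0.013457


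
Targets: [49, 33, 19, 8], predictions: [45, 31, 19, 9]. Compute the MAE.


Absolute errors: |49-45|=4, |33-31|=2, |19-19|=0, |8-9|=1
Sum = 7
MAE = 7/4 = 7/4

7/4


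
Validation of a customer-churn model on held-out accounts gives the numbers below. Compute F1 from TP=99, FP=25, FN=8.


Precision = 99/124 = 0.7984
Recall = 99/107 = 0.9252
F1 = 2·P·R/(P+R) = 2·TP/(2·TP+FP+FN) = 198/(198+25+8) = 198/231 = 0.8571

0.8571


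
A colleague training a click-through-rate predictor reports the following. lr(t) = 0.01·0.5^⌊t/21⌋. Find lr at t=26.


n_drops = ⌊26/21⌋ = 1
lr = 0.01·0.5^1 = 0.01·0.5 = 0.005

0.005


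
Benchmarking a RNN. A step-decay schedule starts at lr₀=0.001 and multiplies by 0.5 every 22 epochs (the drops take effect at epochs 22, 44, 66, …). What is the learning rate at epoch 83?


n_drops = ⌊83/22⌋ = 3
lr = 0.001·0.5^3 = 0.001·0.125 = 0.000125

0.000125


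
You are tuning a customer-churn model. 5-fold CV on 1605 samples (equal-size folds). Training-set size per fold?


Fold size = 1605/5 = 321
Training per fold = 1605 - 321 = 1284

1284


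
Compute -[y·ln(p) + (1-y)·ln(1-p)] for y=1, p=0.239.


BCE = -[y·ln(p) + (1-y)·ln(1-p)]
= -1·ln(0.239) - 0
= -ln(0.239) = 1.4313

1.4313


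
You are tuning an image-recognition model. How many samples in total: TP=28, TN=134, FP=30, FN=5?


Total = TP + TN + FP + FN
= 28 + 134 + 30 + 5
= 197
(Predicted positive: 58, predicted negative: 139)

197


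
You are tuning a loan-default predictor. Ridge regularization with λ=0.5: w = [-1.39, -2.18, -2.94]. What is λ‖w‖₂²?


‖w‖₂² = (-1.39)² + (-2.18)² + (-2.94)²
     = 1.9321 + 4.7524 + 8.6436
     = 15.3281
λ·‖w‖₂² = 0.5·15.3281 = 7.66405

7.66405


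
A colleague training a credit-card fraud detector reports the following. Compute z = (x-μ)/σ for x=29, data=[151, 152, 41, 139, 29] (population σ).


μ = 102.4, σ = 55.352
z = (29 - 102.4)/55.352 = -1.3261

-1.3261


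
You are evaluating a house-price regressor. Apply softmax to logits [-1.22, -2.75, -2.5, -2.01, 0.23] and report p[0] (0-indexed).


Exponentials: e^-1.22=0.2952, e^-2.75=0.0639, e^-2.5=0.0821, e^-2.01=0.134, e^0.23=1.2586
Sum = 1.8338
Softmax = [0.161, 0.0349, 0.0448, 0.0731, 0.6863]
p[0] = 0.2952/1.8338 = 0.161

0.161


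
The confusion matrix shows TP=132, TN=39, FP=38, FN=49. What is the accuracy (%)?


Accuracy = (TP+TN)/(TP+TN+FP+FN)
= (132+39)/(258)
= 171/258 = 66.28%

66.28%


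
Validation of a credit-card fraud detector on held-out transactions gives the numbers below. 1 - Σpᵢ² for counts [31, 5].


Probabilities: [31/36, 5/36] ≈ [0.8611, 0.1389]
Σpᵢ² = (961 + 25)/36² = 986/1296
Gini = 1 - Σpᵢ² = 1 - 986/1296 = 0.2392

0.2392


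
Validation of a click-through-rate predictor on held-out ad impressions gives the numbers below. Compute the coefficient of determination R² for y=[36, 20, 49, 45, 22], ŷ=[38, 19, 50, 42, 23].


ȳ = 34.4
SS_res = Σ(y-ŷ)² = 16
SS_tot = Σ(y-ȳ)² = 689.2
R² = 1 - SS_res/SS_tot = 1 - 0.0232 = 0.9768

0.9768


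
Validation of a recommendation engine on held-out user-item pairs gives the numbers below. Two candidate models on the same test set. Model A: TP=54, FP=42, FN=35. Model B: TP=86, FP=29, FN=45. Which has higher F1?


Model A: P=54/96=0.5625, R=54/89=0.6067, F1=2PR/(P+R)=2TP/(2TP+FP+FN)=108/185=0.5838
Model B: P=86/115=0.7478, R=86/131=0.6565, F1=2PR/(P+R)=2TP/(2TP+FP+FN)=172/246=0.6992
0.5838 < 0.6992 → Model B

Model B


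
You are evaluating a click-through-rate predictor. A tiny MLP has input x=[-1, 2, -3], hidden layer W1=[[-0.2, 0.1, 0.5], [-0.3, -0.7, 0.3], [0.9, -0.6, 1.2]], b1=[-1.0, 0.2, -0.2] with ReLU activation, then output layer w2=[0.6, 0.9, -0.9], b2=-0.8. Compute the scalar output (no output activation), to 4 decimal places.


z1[0] = (-0.2)·(-1) + (0.1)·(2) + (0.5)·(-3) - 1.0 = -2.1
z1[1] = (-0.3)·(-1) + (-0.7)·(2) + (0.3)·(-3) + 0.2 = -1.8
z1[2] = (0.9)·(-1) + (-0.6)·(2) + (1.2)·(-3) - 0.2 = -5.9
h = ReLU(z1) = [0.0, 0.0, 0.0]
output = (0.6)·(0.0) + (0.9)·(0.0) + (-0.9)·(0.0) - 0.8 = -0.8

-0.8


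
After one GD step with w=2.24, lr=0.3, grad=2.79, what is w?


w_new = w - α·∇
= 2.24 - 0.3·2.79
= 2.24 - 0.837
= 1.403

1.403


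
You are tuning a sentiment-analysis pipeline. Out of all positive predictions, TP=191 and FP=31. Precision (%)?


Precision = TP/(TP+FP)
= 191/(191+31)
= 191/222 = 86.04%

86.04%


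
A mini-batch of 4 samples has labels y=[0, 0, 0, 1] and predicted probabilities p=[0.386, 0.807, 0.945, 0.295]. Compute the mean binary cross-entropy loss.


L[0] = -ln(1-0.386) = -ln(0.614) = 0.4878
L[1] = -ln(1-0.807) = -ln(0.193) = 1.6451
L[2] = -ln(1-0.945) = -ln(0.055) = 2.9004
L[3] = -ln(0.295) = 1.2208
mean = (0.4878 + 1.6451 + 2.9004 + 1.2208)/4 = 1.5635

1.5635


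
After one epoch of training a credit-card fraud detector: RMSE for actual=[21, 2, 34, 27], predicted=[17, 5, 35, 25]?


MSE = 30/4 = 7.5
RMSE = √(30/4) = 2.7386

2.7386


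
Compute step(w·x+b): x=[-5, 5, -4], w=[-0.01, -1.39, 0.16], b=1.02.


z = (-5)·(-0.01) + (5)·(-1.39) + (-4)·(0.16) + 1.02
  = -6.52
step(z) = 0 (z<0)

0


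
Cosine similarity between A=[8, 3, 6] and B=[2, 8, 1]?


A·B = 8·2 + 3·8 + 6·1 = 46
‖A‖ = √109 = 10.4403, ‖B‖ = √69 = 8.3066
cos = 46/(√109·√69) = 46/√7521 = 0.5304

0.5304


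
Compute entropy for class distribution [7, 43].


Probabilities: [7/50, 43/50] ≈ [0.14, 0.86]
H = -((7/50)·log₂(7/50) + (43/50)·log₂(43/50))
  = 0.5842 bits

0.5842 bits


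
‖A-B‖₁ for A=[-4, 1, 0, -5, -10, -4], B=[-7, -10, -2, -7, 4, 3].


d = |-4+ 7| + |1+ 10| + |0+ 2| + |-5+ 7| + |-10-4| + |-4-3|
  = 3 + 11 + 2 + 2 + 14 + 7
  = 39

39


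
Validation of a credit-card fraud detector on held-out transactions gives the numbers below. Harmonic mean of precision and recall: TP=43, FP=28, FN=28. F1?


Precision = 43/71 = 0.6056
Recall = 43/71 = 0.6056
F1 = 2·P·R/(P+R) = 2·TP/(2·TP+FP+FN) = 86/(86+28+28) = 86/142 = 0.6056

0.6056


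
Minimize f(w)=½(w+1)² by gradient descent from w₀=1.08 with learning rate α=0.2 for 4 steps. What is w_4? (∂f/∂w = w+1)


step 1: grad = 1.08+1 = 2.08; w = 1.08 - 0.2·(2.08) = 0.664
step 2: grad = 0.664+1 = 1.664; w = 0.664 - 0.2·(1.664) = 0.3312
step 3: grad = 0.3312+1 = 1.3312; w = 0.3312 - 0.2·(1.3312) = 0.06496
step 4: grad = 0.06496+1 = 1.06496; w = 0.06496 - 0.2·(1.06496) = -0.148032

-0.148032


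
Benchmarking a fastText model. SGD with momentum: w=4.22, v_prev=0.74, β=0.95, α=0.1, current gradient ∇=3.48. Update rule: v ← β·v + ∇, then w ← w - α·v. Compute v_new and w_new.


v_new = 0.95·0.74 + 3.48 = 0.703 + 3.48 = 4.183
w_new = 4.22 - 0.1·4.183 = 4.22 - 0.4183 = 3.8017

v_new=4.183, w_new=3.8017


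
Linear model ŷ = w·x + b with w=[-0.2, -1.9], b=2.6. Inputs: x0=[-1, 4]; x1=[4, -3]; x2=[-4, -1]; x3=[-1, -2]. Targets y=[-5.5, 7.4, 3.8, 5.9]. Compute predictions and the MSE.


ŷ0 = (-0.2)·(-1) + (-1.9)·(4) + 2.6 = -4.8
ŷ1 = (-0.2)·(4) + (-1.9)·(-3) + 2.6 = 7.5
ŷ2 = (-0.2)·(-4) + (-1.9)·(-1) + 2.6 = 5.3
ŷ3 = (-0.2)·(-1) + (-1.9)·(-2) + 2.6 = 6.6
errors² = [0.49, 0.01, 2.25, 0.49]
MSE = 3.2400/4 = 0.81

0.81


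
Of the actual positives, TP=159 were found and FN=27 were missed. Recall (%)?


Recall = TP/(TP+FN)
= 159/(159+27)
= 159/186 = 85.48%

85.48%


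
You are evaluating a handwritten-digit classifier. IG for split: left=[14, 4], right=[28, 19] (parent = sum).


Parent = [42, 23], H_parent = 0.9375
H_left = 0.7642 (n=18), H_right = 0.9734 (n=47)
H_children = (18/65)·0.7642 + (47/65)·0.9734 = 0.9155
IG = 0.9375 - 0.9155 = 0.022

0.022


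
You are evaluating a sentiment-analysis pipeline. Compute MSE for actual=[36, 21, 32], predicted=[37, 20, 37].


Squared errors: (36-37)²=1, (21-20)²=1, (32-37)²=25
Sum = 27
MSE = 27/3 = 9

9


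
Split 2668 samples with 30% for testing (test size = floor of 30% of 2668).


Test = ⌊2668·30/100⌋ = 800
Train = 2668 - 800 = 1868

Train: 1868, Test: 800


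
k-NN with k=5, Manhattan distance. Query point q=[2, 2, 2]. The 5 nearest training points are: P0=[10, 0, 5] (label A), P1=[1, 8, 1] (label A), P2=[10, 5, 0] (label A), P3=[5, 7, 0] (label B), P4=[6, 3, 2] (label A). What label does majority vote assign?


d(q,P0) = 13  (label A)
d(q,P1) = 8  (label A)
d(q,P2) = 13  (label A)
d(q,P3) = 10  (label B)
d(q,P4) = 5  (label A)
Votes: A=4, B=1
Majority → A

A


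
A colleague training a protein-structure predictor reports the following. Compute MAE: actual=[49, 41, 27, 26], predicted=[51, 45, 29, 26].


Absolute errors: |49-51|=2, |41-45|=4, |27-29|=2, |26-26|=0
Sum = 8
MAE = 8/4 = 2

2


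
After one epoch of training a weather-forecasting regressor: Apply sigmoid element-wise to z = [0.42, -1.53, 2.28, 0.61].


σ(0.42) = 1/(1+e^-0.42) = 0.6035
σ(-1.53) = 1/(1+e^1.53) = 0.178
σ(2.28) = 1/(1+e^-2.28) = 0.9072
σ(0.61) = 1/(1+e^-0.61) = 0.6479
result = [0.6035, 0.178, 0.9072, 0.6479]

[0.6035, 0.178, 0.9072, 0.6479]


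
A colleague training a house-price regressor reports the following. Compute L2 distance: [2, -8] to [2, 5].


d = √((2-2)² + (-8-5)²)
  = √(0 + 169)
  = √169 = 13.0

13.0


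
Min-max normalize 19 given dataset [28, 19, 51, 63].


min=19, max=63
(19-19)/(63-19) = 0/44 = 0.0

0.0


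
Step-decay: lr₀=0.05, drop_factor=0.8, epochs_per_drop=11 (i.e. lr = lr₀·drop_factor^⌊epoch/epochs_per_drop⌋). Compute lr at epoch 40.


n_drops = ⌊40/11⌋ = 3
lr = 0.05·0.8^3 = 0.05·0.512 = 0.0256

0.0256


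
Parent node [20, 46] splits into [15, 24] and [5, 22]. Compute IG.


Parent = [20, 46], H_parent = 0.885
H_left = 0.9612 (n=39), H_right = 0.6913 (n=27)
H_children = (39/66)·0.9612 + (27/66)·0.6913 = 0.8508
IG = 0.885 - 0.8508 = 0.0342

0.0342


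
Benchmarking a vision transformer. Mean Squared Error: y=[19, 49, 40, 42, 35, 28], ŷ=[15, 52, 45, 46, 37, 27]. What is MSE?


Squared errors: (19-15)²=16, (49-52)²=9, (40-45)²=25, (42-46)²=16, (35-37)²=4, (28-27)²=1
Sum = 71
MSE = 71/6 = 71/6

71/6


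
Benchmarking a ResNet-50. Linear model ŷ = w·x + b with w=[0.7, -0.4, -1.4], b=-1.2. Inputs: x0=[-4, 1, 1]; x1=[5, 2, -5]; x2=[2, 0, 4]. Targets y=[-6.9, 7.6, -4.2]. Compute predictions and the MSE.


ŷ0 = (0.7)·(-4) + (-0.4)·(1) + (-1.4)·(1) - 1.2 = -5.8
ŷ1 = (0.7)·(5) + (-0.4)·(2) + (-1.4)·(-5) - 1.2 = 8.5
ŷ2 = (0.7)·(2) + (-0.4)·(0) + (-1.4)·(4) - 1.2 = -5.4
errors² = [1.21, 0.81, 1.44]
MSE = 3.4600/3 = 1.1533

1.1533


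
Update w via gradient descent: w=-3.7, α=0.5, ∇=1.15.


w_new = w - α·∇
= -3.7 - 0.5·1.15
= -3.7 - 0.575
= -4.275

-4.275


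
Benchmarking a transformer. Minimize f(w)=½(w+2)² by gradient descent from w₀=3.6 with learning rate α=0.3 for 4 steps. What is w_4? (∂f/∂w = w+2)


step 1: grad = 3.6+2 = 5.6; w = 3.6 - 0.3·(5.6) = 1.92
step 2: grad = 1.92+2 = 3.92; w = 1.92 - 0.3·(3.92) = 0.744
step 3: grad = 0.744+2 = 2.744; w = 0.744 - 0.3·(2.744) = -0.0792
step 4: grad = -0.0792+2 = 1.9208; w = -0.0792 - 0.3·(1.9208) = -0.65544

-0.65544


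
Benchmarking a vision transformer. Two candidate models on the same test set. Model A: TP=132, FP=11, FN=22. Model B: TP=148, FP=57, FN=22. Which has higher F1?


Model A: P=132/143=0.9231, R=132/154=0.8571, F1=2PR/(P+R)=2TP/(2TP+FP+FN)=264/297=0.8889
Model B: P=148/205=0.722, R=148/170=0.8706, F1=2PR/(P+R)=2TP/(2TP+FP+FN)=296/375=0.7893
0.8889 > 0.7893 → Model A

Model A


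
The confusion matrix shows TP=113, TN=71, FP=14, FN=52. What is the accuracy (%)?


Accuracy = (TP+TN)/(TP+TN+FP+FN)
= (113+71)/(250)
= 184/250 = 73.6%

73.6%


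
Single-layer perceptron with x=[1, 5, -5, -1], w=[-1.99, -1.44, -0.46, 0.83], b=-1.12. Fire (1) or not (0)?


z = (1)·(-1.99) + (5)·(-1.44) + (-5)·(-0.46) + (-1)·(0.83) - 1.12
  = -8.84
step(z) = 0 (z<0)

0


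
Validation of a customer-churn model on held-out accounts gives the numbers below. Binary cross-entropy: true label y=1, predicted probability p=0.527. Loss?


BCE = -[y·ln(p) + (1-y)·ln(1-p)]
= -1·ln(0.527) - 0
= -ln(0.527) = 0.6406

0.6406


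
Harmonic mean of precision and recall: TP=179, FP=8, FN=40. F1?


Precision = 179/187 = 0.9572
Recall = 179/219 = 0.8174
F1 = 2·P·R/(P+R) = 2·TP/(2·TP+FP+FN) = 358/(358+8+40) = 358/406 = 0.8818

0.8818


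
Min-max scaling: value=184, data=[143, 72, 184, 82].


min=72, max=184
(184-72)/(184-72) = 112/112 = 1.0

1.0


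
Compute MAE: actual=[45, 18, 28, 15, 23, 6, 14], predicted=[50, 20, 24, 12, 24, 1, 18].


Absolute errors: |45-50|=5, |18-20|=2, |28-24|=4, |15-12|=3, |23-24|=1, |6-1|=5, |14-18|=4
Sum = 24
MAE = 24/7 = 24/7

24/7


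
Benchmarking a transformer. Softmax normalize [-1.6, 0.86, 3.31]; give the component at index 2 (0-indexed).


Exponentials: e^-1.6=0.2019, e^0.86=2.3632, e^3.31=27.3851
Sum = 29.9502
Softmax = [0.0067, 0.0789, 0.9144]
p[2] = 27.3851/29.9502 = 0.9144

0.9144


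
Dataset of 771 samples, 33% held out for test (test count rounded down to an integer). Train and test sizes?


Test = ⌊771·33/100⌋ = 254
Train = 771 - 254 = 517

Train: 517, Test: 254


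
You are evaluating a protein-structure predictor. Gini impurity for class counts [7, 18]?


Probabilities: [7/25, 18/25] ≈ [0.28, 0.72]
Σpᵢ² = (49 + 324)/25² = 373/625
Gini = 1 - Σpᵢ² = 1 - 373/625 = 0.4032

0.4032


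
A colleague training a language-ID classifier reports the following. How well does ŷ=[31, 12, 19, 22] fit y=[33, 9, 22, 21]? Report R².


ȳ = 21.25
SS_res = Σ(y-ŷ)² = 23
SS_tot = Σ(y-ȳ)² = 288.75
R² = 1 - SS_res/SS_tot = 1 - 0.0797 = 0.9203

0.9203


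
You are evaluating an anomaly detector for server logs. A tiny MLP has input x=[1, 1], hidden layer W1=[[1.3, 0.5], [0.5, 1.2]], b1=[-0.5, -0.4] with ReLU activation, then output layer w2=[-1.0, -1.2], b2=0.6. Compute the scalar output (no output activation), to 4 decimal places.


z1[0] = (1.3)·(1) + (0.5)·(1) - 0.5 = 1.3
z1[1] = (0.5)·(1) + (1.2)·(1) - 0.4 = 1.3
h = ReLU(z1) = [1.3, 1.3]
output = (-1.0)·(1.3) + (-1.2)·(1.3) + 0.6 = -2.26

-2.26


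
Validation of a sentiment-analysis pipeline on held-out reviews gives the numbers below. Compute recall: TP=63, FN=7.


Recall = TP/(TP+FN)
= 63/(63+7)
= 63/70 = 90.0%

90.0%


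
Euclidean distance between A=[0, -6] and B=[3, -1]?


d = √((0-3)² + (-6+ 1)²)
  = √(9 + 25)
  = √34 = 5.831

5.831


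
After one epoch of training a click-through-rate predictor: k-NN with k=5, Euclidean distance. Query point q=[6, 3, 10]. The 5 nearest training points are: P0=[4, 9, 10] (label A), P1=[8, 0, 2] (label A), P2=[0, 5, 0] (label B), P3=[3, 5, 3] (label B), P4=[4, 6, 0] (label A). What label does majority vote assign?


d(q,P0) = 6.3246  (label A)
d(q,P1) = 8.775  (label A)
d(q,P2) = 11.8322  (label B)
d(q,P3) = 7.874  (label B)
d(q,P4) = 10.6301  (label A)
Votes: A=3, B=2
Majority → A

A


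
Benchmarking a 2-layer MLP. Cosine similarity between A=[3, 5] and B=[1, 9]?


A·B = 3·1 + 5·9 = 48
‖A‖ = √34 = 5.831, ‖B‖ = √82 = 9.0554
cos = 48/(√34·√82) = 48/√2788 = 0.9091

0.9091


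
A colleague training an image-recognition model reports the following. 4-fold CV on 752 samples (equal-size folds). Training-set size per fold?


Fold size = 752/4 = 188
Training per fold = 752 - 188 = 564

564


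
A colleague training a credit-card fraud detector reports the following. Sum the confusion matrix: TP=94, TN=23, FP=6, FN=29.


Total = TP + TN + FP + FN
= 94 + 23 + 6 + 29
= 152
(Predicted positive: 100, predicted negative: 52)

152


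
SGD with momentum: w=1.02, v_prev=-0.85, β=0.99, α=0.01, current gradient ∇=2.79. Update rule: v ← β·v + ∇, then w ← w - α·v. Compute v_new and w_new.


v_new = 0.99·-0.85 + 2.79 = -0.8415 + 2.79 = 1.9485
w_new = 1.02 - 0.01·1.9485 = 1.02 - 0.019485 = 1.000515

v_new=1.9485, w_new=1.000515


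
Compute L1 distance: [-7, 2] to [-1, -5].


d = |-7+ 1| + |2+ 5|
  = 6 + 7
  = 13

13


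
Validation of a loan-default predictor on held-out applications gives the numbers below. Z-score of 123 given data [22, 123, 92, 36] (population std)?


μ = 68.25, σ = 41.051
z = (123 - 68.25)/41.051 = 1.3337

1.3337


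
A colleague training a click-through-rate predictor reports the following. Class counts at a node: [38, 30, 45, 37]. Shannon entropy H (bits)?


Probabilities: [38/150, 30/150, 45/150, 37/150] ≈ [0.2533, 0.2, 0.3, 0.2467]
H = -((38/150)·log₂(38/150) + (30/150)·log₂(30/150) + (45/150)·log₂(45/150) + (37/150)·log₂(37/150))
  = 1.9854 bits

1.9854 bits


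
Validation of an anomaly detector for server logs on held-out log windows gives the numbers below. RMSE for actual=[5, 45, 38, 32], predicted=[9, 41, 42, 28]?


MSE = 64/4 = 16
RMSE = √(64/4) = 4.0

4.0


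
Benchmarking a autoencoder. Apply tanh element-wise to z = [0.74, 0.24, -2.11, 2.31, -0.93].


tanh(0.74) = 0.6291
tanh(0.24) = 0.2355
tanh(-2.11) = -0.971
tanh(2.31) = 0.9805
tanh(-0.93) = -0.7306
result = [0.6291, 0.2355, -0.971, 0.9805, -0.7306]

[0.6291, 0.2355, -0.971, 0.9805, -0.7306]


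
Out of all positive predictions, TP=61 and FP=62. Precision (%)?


Precision = TP/(TP+FP)
= 61/(61+62)
= 61/123 = 49.59%

49.59%


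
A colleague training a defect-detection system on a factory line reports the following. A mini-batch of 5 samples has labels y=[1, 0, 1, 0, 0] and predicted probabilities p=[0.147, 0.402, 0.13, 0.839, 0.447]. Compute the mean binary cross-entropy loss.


L[0] = -ln(0.147) = 1.9173
L[1] = -ln(1-0.402) = -ln(0.598) = 0.5142
L[2] = -ln(0.13) = 2.0402
L[3] = -ln(1-0.839) = -ln(0.161) = 1.8264
L[4] = -ln(1-0.447) = -ln(0.553) = 0.5924
mean = (1.9173 + 0.5142 + 2.0402 + 1.8264 + 0.5924)/5 = 1.3781

1.3781


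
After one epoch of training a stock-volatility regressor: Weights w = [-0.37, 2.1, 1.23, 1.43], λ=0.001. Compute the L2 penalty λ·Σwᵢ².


‖w‖₂² = (-0.37)² + (2.1)² + (1.23)² + (1.43)²
     = 0.1369 + 4.41 + 1.5129 + 2.0449
     = 8.1047
λ·‖w‖₂² = 0.001·8.1047 = 0.008105

0.008105


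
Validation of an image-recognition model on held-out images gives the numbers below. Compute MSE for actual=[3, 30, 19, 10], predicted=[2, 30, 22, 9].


Squared errors: (3-2)²=1, (30-30)²=0, (19-22)²=9, (10-9)²=1
Sum = 11
MSE = 11/4 = 11/4

11/4


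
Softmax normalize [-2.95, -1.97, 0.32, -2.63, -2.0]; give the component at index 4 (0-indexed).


Exponentials: e^-2.95=0.0523, e^-1.97=0.1395, e^0.32=1.3771, e^-2.63=0.0721, e^-2.0=0.1353
Sum = 1.7763
Softmax = [0.0295, 0.0785, 0.7753, 0.0406, 0.0762]
p[4] = 0.1353/1.7763 = 0.0762

0.0762


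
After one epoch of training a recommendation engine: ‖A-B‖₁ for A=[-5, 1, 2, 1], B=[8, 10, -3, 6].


d = |-5-8| + |1-10| + |2+ 3| + |1-6|
  = 13 + 9 + 5 + 5
  = 32

32


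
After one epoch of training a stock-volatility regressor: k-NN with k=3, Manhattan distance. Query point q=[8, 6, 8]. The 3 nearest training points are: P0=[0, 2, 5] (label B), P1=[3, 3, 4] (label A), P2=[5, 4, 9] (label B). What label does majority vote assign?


d(q,P0) = 15  (label B)
d(q,P1) = 12  (label A)
d(q,P2) = 6  (label B)
Votes: A=1, B=2
Majority → B

B


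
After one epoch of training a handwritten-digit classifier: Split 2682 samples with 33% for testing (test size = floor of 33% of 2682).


Test = ⌊2682·33/100⌋ = 885
Train = 2682 - 885 = 1797

Train: 1797, Test: 885


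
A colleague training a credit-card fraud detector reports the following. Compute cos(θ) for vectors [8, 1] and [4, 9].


A·B = 8·4 + 1·9 = 41
‖A‖ = √65 = 8.0623, ‖B‖ = √97 = 9.8489
cos = 41/(√65·√97) = 41/√6305 = 0.5163

0.5163


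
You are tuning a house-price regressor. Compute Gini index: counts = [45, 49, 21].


Probabilities: [45/115, 49/115, 21/115] ≈ [0.3913, 0.4261, 0.1826]
Σpᵢ² = (2025 + 2401 + 441)/115² = 4867/13225
Gini = 1 - Σpᵢ² = 1 - 4867/13225 = 0.632

0.632


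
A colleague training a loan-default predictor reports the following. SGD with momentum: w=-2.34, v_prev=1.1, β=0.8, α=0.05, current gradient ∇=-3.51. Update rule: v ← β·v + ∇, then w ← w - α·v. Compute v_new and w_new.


v_new = 0.8·1.1 - 3.51 = 0.88 - 3.51 = -2.63
w_new = -2.34 - 0.05·-2.63 = -2.34 + 0.1315 = -2.2085

v_new=-2.63, w_new=-2.2085


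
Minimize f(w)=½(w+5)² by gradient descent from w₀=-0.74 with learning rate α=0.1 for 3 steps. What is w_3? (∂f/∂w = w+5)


step 1: grad = -0.74+5 = 4.26; w = -0.74 - 0.1·(4.26) = -1.166
step 2: grad = -1.166+5 = 3.834; w = -1.166 - 0.1·(3.834) = -1.5494
step 3: grad = -1.5494+5 = 3.4506; w = -1.5494 - 0.1·(3.4506) = -1.89446

-1.89446


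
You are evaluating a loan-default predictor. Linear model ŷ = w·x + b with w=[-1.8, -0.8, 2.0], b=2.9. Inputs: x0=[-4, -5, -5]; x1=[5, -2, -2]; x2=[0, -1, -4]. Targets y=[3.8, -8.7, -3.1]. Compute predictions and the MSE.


ŷ0 = (-1.8)·(-4) + (-0.8)·(-5) + (2.0)·(-5) + 2.9 = 4.1
ŷ1 = (-1.8)·(5) + (-0.8)·(-2) + (2.0)·(-2) + 2.9 = -8.5
ŷ2 = (-1.8)·(0) + (-0.8)·(-1) + (2.0)·(-4) + 2.9 = -4.3
errors² = [0.09, 0.04, 1.44]
MSE = 1.5700/3 = 0.5233

0.5233


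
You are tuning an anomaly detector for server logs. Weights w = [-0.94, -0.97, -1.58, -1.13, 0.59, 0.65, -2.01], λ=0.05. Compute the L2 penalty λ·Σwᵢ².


‖w‖₂² = (-0.94)² + (-0.97)² + (-1.58)² + (-1.13)² + (0.59)² + (0.65)² + (-2.01)²
     = 0.8836 + 0.9409 + 2.4964 + 1.2769 + 0.3481 + 0.4225 + 4.0401
     = 10.4085
λ·‖w‖₂² = 0.05·10.4085 = 0.520425

0.520425


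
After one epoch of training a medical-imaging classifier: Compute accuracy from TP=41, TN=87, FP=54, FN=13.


Accuracy = (TP+TN)/(TP+TN+FP+FN)
= (41+87)/(195)
= 128/195 = 65.64%

65.64%


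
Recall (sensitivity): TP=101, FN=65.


Recall = TP/(TP+FN)
= 101/(101+65)
= 101/166 = 60.84%

60.84%


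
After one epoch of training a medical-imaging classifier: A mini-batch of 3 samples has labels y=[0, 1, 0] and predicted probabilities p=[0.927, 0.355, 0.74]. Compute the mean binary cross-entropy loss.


L[0] = -ln(1-0.927) = -ln(0.073) = 2.6173
L[1] = -ln(0.355) = 1.0356
L[2] = -ln(1-0.74) = -ln(0.26) = 1.3471
mean = (2.6173 + 1.0356 + 1.3471)/3 = 1.6667

1.6667


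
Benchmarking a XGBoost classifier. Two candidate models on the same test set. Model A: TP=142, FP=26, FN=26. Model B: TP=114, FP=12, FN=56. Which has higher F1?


Model A: P=142/168=0.8452, R=142/168=0.8452, F1=2PR/(P+R)=2TP/(2TP+FP+FN)=284/336=0.8452
Model B: P=114/126=0.9048, R=114/170=0.6706, F1=2PR/(P+R)=2TP/(2TP+FP+FN)=228/296=0.7703
0.8452 > 0.7703 → Model A

Model A


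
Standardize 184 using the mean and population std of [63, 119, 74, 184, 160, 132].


μ = 122, σ = 43.1702
z = (184 - 122)/43.1702 = 1.4362

1.4362


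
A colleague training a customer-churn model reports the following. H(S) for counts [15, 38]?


Probabilities: [15/53, 38/53] ≈ [0.283, 0.717]
H = -((15/53)·log₂(15/53) + (38/53)·log₂(38/53))
  = 0.8595 bits

0.8595 bits


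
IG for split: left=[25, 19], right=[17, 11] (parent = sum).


Parent = [42, 30], H_parent = 0.9799
H_left = 0.9865 (n=44), H_right = 0.9666 (n=28)
H_children = (44/72)·0.9865 + (28/72)·0.9666 = 0.9788
IG = 0.9799 - 0.9788 = 0.0011

0.0011


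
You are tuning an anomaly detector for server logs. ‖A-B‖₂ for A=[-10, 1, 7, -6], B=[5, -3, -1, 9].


d = √((-10-5)² + (1+ 3)² + (7+ 1)² + (-6-9)²)
  = √(225 + 16 + 64 + 225)
  = √530 = 23.0217

23.0217


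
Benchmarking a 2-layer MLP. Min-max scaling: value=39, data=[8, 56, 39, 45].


min=8, max=56
(39-8)/(56-8) = 31/48 = 0.6458

0.6458


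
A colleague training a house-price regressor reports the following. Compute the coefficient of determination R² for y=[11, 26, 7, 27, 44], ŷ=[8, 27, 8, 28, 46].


ȳ = 23
SS_res = Σ(y-ŷ)² = 16
SS_tot = Σ(y-ȳ)² = 866
R² = 1 - SS_res/SS_tot = 1 - 0.0185 = 0.9815

0.9815


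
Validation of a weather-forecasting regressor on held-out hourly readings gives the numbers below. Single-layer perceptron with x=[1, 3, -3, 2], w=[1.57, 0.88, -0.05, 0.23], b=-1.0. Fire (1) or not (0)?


z = (1)·(1.57) + (3)·(0.88) + (-3)·(-0.05) + (2)·(0.23) - 1.0
  = 3.82
step(z) = 1 (z≥0)

1


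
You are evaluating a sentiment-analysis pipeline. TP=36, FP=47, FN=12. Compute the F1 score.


Precision = 36/83 = 0.4337
Recall = 36/48 = 0.75
F1 = 2·P·R/(P+R) = 2·TP/(2·TP+FP+FN) = 72/(72+47+12) = 72/131 = 0.5496

0.5496


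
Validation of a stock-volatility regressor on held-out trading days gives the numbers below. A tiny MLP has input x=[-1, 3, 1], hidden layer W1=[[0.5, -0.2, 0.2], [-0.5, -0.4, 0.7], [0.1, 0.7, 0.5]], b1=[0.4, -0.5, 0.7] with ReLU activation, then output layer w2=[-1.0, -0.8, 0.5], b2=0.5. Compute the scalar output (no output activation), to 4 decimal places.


z1[0] = (0.5)·(-1) + (-0.2)·(3) + (0.2)·(1) + 0.4 = -0.5
z1[1] = (-0.5)·(-1) + (-0.4)·(3) + (0.7)·(1) - 0.5 = -0.5
z1[2] = (0.1)·(-1) + (0.7)·(3) + (0.5)·(1) + 0.7 = 3.2
h = ReLU(z1) = [0.0, 0.0, 3.2]
output = (-1.0)·(0.0) + (-0.8)·(0.0) + (0.5)·(3.2) + 0.5 = 2.1

2.1


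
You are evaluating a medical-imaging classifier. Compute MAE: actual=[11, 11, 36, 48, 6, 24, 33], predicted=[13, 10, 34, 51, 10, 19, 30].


Absolute errors: |11-13|=2, |11-10|=1, |36-34|=2, |48-51|=3, |6-10|=4, |24-19|=5, |33-30|=3
Sum = 20
MAE = 20/7 = 20/7

20/7


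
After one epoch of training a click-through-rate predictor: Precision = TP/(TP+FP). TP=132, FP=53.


Precision = TP/(TP+FP)
= 132/(132+53)
= 132/185 = 71.35%

71.35%


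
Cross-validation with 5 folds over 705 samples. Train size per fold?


Fold size = 705/5 = 141
Training per fold = 705 - 141 = 564

564


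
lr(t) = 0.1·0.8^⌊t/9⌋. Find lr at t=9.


n_drops = ⌊9/9⌋ = 1
lr = 0.1·0.8^1 = 0.1·0.8 = 0.08

0.08


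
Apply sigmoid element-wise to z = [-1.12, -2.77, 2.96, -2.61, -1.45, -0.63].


σ(-1.12) = 1/(1+e^1.12) = 0.246
σ(-2.77) = 1/(1+e^2.77) = 0.059
σ(2.96) = 1/(1+e^-2.96) = 0.9507
σ(-2.61) = 1/(1+e^2.61) = 0.0685
σ(-1.45) = 1/(1+e^1.45) = 0.19
σ(-0.63) = 1/(1+e^0.63) = 0.3475
result = [0.246, 0.059, 0.9507, 0.0685, 0.19, 0.3475]

[0.246, 0.059, 0.9507, 0.0685, 0.19, 0.3475]


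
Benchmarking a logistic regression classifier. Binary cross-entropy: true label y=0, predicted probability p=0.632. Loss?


BCE = -[y·ln(p) + (1-y)·ln(1-p)]
= -0 - 1·ln(1-0.632)
= -ln(0.368) = 0.9997

0.9997


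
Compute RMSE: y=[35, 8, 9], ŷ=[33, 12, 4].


MSE = 45/3 = 15
RMSE = √(45/3) = 3.873

3.873


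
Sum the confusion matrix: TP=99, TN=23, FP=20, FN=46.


Total = TP + TN + FP + FN
= 99 + 23 + 20 + 46
= 188
(Predicted positive: 119, predicted negative: 69)

188


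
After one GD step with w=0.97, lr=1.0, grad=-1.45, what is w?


w_new = w - α·∇
= 0.97 - 1.0·-1.45
= 0.97 + 1.45
= 2.42

2.42


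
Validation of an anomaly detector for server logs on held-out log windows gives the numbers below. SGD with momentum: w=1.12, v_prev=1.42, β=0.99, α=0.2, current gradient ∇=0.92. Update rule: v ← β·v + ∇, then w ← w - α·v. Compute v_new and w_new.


v_new = 0.99·1.42 + 0.92 = 1.4058 + 0.92 = 2.3258
w_new = 1.12 - 0.2·2.3258 = 1.12 - 0.46516 = 0.65484

v_new=2.3258, w_new=0.65484


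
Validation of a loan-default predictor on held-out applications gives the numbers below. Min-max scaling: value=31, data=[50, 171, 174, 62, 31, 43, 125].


min=31, max=174
(31-31)/(174-31) = 0/143 = 0.0

0.0


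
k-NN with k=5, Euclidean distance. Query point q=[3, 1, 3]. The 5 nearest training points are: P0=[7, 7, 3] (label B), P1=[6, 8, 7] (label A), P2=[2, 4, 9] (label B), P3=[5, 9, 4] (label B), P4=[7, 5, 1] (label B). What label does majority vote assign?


d(q,P0) = 7.2111  (label B)
d(q,P1) = 8.6023  (label A)
d(q,P2) = 6.7823  (label B)
d(q,P3) = 8.3066  (label B)
d(q,P4) = 6.0  (label B)
Votes: A=1, B=4
Majority → B

B


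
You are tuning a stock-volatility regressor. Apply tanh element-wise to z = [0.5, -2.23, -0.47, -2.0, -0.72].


tanh(0.5) = 0.4621
tanh(-2.23) = -0.9771
tanh(-0.47) = -0.4382
tanh(-2.0) = -0.964
tanh(-0.72) = -0.6169
result = [0.4621, -0.9771, -0.4382, -0.964, -0.6169]

[0.4621, -0.9771, -0.4382, -0.964, -0.6169]


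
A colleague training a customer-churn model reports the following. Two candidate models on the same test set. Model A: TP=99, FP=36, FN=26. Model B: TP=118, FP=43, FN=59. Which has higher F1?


Model A: P=99/135=0.7333, R=99/125=0.792, F1=2PR/(P+R)=2TP/(2TP+FP+FN)=198/260=0.7615
Model B: P=118/161=0.7329, R=118/177=0.6667, F1=2PR/(P+R)=2TP/(2TP+FP+FN)=236/338=0.6982
0.7615 > 0.6982 → Model A

Model A


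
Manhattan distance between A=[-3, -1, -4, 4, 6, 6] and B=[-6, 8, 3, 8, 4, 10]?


d = |-3+ 6| + |-1-8| + |-4-3| + |4-8| + |6-4| + |6-10|
  = 3 + 9 + 7 + 4 + 2 + 4
  = 29

29


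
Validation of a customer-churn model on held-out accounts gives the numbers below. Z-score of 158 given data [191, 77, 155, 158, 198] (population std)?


μ = 155.8, σ = 42.9763
z = (158 - 155.8)/42.9763 = 0.0512

0.0512


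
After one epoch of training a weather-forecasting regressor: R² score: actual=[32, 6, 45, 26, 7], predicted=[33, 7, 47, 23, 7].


ȳ = 23.2
SS_res = Σ(y-ŷ)² = 15
SS_tot = Σ(y-ȳ)² = 1118.8
R² = 1 - SS_res/SS_tot = 1 - 0.0134 = 0.9866

0.9866


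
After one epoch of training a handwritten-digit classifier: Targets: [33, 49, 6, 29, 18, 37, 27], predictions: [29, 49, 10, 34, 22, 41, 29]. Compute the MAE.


Absolute errors: |33-29|=4, |49-49|=0, |6-10|=4, |29-34|=5, |18-22|=4, |37-41|=4, |27-29|=2
Sum = 23
MAE = 23/7 = 23/7

23/7


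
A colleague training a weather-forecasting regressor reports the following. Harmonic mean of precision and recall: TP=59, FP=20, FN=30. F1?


Precision = 59/79 = 0.7468
Recall = 59/89 = 0.6629
F1 = 2·P·R/(P+R) = 2·TP/(2·TP+FP+FN) = 118/(118+20+30) = 118/168 = 0.7024

0.7024


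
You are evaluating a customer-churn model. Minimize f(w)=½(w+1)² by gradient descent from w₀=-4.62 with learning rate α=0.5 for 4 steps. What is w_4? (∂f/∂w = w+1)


step 1: grad = -4.62+1 = -3.62; w = -4.62 - 0.5·(-3.62) = -2.81
step 2: grad = -2.81+1 = -1.81; w = -2.81 - 0.5·(-1.81) = -1.905
step 3: grad = -1.905+1 = -0.905; w = -1.905 - 0.5·(-0.905) = -1.4525
step 4: grad = -1.4525+1 = -0.4525; w = -1.4525 - 0.5·(-0.4525) = -1.22625

-1.22625


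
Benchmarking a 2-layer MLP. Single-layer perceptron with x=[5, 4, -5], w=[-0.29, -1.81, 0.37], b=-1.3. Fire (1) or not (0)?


z = (5)·(-0.29) + (4)·(-1.81) + (-5)·(0.37) - 1.3
  = -11.84
step(z) = 0 (z<0)

0


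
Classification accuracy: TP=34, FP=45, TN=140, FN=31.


Accuracy = (TP+TN)/(TP+TN+FP+FN)
= (34+140)/(250)
= 174/250 = 69.6%

69.6%


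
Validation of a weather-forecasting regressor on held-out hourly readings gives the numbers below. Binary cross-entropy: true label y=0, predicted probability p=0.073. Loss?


BCE = -[y·ln(p) + (1-y)·ln(1-p)]
= -0 - 1·ln(1-0.073)
= -ln(0.927) = 0.0758

0.0758


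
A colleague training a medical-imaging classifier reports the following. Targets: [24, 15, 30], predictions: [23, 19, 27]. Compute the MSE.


Squared errors: (24-23)²=1, (15-19)²=16, (30-27)²=9
Sum = 26
MSE = 26/3 = 26/3

26/3


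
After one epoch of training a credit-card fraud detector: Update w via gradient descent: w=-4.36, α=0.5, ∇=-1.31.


w_new = w - α·∇
= -4.36 - 0.5·-1.31
= -4.36 + 0.655
= -3.705

-3.705


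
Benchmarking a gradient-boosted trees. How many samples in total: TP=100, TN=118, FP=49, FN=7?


Total = TP + TN + FP + FN
= 100 + 118 + 49 + 7
= 274
(Predicted positive: 149, predicted negative: 125)

274
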